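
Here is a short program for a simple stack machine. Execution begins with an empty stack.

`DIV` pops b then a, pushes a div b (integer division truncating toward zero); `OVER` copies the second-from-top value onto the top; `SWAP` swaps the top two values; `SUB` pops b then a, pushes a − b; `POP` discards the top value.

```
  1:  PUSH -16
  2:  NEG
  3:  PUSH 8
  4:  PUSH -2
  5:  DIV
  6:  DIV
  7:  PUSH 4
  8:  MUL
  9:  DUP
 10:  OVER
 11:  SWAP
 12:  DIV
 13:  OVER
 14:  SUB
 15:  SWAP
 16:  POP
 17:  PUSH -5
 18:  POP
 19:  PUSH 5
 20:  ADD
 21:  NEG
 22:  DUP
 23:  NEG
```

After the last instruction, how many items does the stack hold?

2

PUSH -16 : -16
NEG      : 16
PUSH 8   : 16 8
PUSH -2  : 16 8 -2
DIV      : 16 -4
DIV      : -4
PUSH 4   : -4 4
MUL      : -16
DUP      : -16 -16
OVER     : -16 -16 -16
SWAP     : -16 -16 -16
DIV      : -16 1
OVER     : -16 1 -16
SUB      : -16 17
SWAP     : 17 -16
POP      : 17
PUSH -5  : 17 -5
POP      : 17
PUSH 5   : 17 5
ADD      : 22
NEG      : -22
DUP      : -22 -22
NEG      : -22 22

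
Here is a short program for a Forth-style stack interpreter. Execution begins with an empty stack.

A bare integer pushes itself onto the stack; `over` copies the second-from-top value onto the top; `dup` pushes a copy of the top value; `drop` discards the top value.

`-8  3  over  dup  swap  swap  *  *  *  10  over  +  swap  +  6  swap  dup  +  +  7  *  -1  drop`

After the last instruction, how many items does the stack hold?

-8   → -8
3    → -8 3
over → -8 3 -8
dup  → -8 3 -8 -8
swap → -8 3 -8 -8
swap → -8 3 -8 -8
*    → -8 3 64
*    → -8 192
*    → -1536
10   → -1536 10
over → -1536 10 -1536
+    → -1536 -1526
swap → -1526 -1536
+    → -3062
6    → -3062 6
swap → 6 -3062
dup  → 6 -3062 -3062
+    → 6 -6124
+    → -6118
7    → -6118 7
*    → -42826
-1   → -42826 -1
drop → -42826

1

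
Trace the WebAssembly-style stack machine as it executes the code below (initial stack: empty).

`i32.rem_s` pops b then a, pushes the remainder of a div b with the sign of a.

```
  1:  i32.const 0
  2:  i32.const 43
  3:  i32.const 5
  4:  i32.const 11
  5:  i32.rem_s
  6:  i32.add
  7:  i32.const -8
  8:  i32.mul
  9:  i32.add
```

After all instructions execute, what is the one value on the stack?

-384

i32.const 0  -> 0
i32.const 43 -> 0 43
i32.const 5  -> 0 43 5
i32.const 11 -> 0 43 5 11
i32.rem_s    -> 0 43 5
i32.add      -> 0 48
i32.const -8 -> 0 48 -8
i32.mul      -> 0 -384
i32.add      -> -384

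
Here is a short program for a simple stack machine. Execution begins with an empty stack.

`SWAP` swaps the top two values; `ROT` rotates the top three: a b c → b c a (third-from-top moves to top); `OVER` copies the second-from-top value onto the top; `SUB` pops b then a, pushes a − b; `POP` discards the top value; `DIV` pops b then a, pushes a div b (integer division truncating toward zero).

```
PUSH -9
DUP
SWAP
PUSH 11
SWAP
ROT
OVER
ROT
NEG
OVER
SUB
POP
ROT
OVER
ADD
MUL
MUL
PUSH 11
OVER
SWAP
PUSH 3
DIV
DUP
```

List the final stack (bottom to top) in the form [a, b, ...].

[162, 162, 3, 3]

PUSH -9 -> [-9]
DUP     -> [-9, -9]
SWAP    -> [-9, -9]
PUSH 11 -> [-9, -9, 11]
SWAP    -> [-9, 11, -9]
ROT     -> [11, -9, -9]
OVER    -> [11, -9, -9, -9]
ROT     -> [11, -9, -9, -9]
NEG     -> [11, -9, -9, 9]
OVER    -> [11, -9, -9, 9, -9]
SUB     -> [11, -9, -9, 18]
POP     -> [11, -9, -9]
ROT     -> [-9, -9, 11]
OVER    -> [-9, -9, 11, -9]
ADD     -> [-9, -9, 2]
MUL     -> [-9, -18]
MUL     -> [162]
PUSH 11 -> [162, 11]
OVER    -> [162, 11, 162]
SWAP    -> [162, 162, 11]
PUSH 3  -> [162, 162, 11, 3]
DIV     -> [162, 162, 3]
DUP     -> [162, 162, 3, 3]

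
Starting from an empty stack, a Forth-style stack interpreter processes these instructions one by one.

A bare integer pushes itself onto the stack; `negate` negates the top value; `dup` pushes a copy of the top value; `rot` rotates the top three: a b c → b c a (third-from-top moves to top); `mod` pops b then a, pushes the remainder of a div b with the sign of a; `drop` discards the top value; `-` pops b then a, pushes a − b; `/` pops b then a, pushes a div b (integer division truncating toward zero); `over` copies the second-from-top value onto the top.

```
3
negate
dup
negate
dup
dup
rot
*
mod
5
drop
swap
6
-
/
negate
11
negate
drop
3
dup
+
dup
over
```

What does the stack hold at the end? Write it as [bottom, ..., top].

[0, 6, 6, 6]

3      : 3
negate : -3
dup    : -3 -3
negate : -3 3
dup    : -3 3 3
dup    : -3 3 3 3
rot    : -3 3 3 3
*      : -3 3 9
mod    : -3 3
5      : -3 3 5
drop   : -3 3
swap   : 3 -3
6      : 3 -3 6
-      : 3 -9
/      : 0
negate : 0
11     : 0 11
negate : 0 -11
drop   : 0
3      : 0 3
dup    : 0 3 3
+      : 0 6
dup    : 0 6 6
over   : 0 6 6 6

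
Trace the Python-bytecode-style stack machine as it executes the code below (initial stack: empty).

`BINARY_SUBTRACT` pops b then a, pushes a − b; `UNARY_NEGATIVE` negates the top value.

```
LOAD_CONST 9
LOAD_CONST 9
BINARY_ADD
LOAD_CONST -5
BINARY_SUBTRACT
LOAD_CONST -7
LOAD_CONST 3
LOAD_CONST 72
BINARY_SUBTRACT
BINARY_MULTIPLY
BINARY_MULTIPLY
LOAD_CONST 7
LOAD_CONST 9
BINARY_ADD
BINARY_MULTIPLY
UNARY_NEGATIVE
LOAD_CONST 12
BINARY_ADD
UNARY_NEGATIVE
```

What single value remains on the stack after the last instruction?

177732

LOAD_CONST 9     [9]
LOAD_CONST 9     [9, 9]
BINARY_ADD       [18]
LOAD_CONST -5    [18, -5]
BINARY_SUBTRACT  [23]
LOAD_CONST -7    [23, -7]
LOAD_CONST 3     [23, -7, 3]
LOAD_CONST 72    [23, -7, 3, 72]
BINARY_SUBTRACT  [23, -7, -69]
BINARY_MULTIPLY  [23, 483]
BINARY_MULTIPLY  [11109]
LOAD_CONST 7     [11109, 7]
LOAD_CONST 9     [11109, 7, 9]
BINARY_ADD       [11109, 16]
BINARY_MULTIPLY  [177744]
UNARY_NEGATIVE   [-177744]
LOAD_CONST 12    [-177744, 12]
BINARY_ADD       [-177732]
UNARY_NEGATIVE   [177732]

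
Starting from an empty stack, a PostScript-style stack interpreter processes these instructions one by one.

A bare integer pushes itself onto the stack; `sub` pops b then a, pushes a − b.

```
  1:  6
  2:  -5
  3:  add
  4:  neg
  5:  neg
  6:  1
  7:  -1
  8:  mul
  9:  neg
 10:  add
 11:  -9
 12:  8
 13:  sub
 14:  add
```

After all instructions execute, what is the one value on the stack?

-15

6   → 6
-5  → 6 -5
add → 1
neg → -1
neg → 1
1   → 1 1
-1  → 1 1 -1
mul → 1 -1
neg → 1 1
add → 2
-9  → 2 -9
8   → 2 -9 8
sub → 2 -17
add → -15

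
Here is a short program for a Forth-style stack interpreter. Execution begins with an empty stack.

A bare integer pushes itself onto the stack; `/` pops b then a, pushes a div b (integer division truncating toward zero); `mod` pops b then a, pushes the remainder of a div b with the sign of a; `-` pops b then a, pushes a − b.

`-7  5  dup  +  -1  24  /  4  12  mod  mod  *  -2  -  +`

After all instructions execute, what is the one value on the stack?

-7  → [-7]
5   → [-7, 5]
dup → [-7, 5, 5]
+   → [-7, 10]
-1  → [-7, 10, -1]
24  → [-7, 10, -1, 24]
/   → [-7, 10, 0]
4   → [-7, 10, 0, 4]
12  → [-7, 10, 0, 4, 12]
mod → [-7, 10, 0, 4]
mod → [-7, 10, 0]
*   → [-7, 0]
-2  → [-7, 0, -2]
-   → [-7, 2]
+   → [-5]

-5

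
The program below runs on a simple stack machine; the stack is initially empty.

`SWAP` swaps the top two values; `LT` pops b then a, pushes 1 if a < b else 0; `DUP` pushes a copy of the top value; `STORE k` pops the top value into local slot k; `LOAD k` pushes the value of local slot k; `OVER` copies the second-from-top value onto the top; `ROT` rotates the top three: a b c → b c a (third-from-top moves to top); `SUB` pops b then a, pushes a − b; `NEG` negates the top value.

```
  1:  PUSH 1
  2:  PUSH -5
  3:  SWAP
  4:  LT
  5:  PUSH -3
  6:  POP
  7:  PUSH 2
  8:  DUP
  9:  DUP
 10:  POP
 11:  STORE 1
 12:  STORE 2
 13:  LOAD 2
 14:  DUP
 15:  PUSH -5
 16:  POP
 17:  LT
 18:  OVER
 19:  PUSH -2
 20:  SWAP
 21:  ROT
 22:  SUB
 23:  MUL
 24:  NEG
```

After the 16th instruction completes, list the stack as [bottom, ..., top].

[1, 2, 2]

PUSH 1   1
PUSH -5  1 -5
SWAP     -5 1
LT       1
PUSH -3  1 -3
POP      1
PUSH 2   1 2
DUP      1 2 2
DUP      1 2 2 2
POP      1 2 2
STORE 1  1 2
STORE 2  1
LOAD 2   1 2
DUP      1 2 2
PUSH -5  1 2 2 -5
POP      1 2 2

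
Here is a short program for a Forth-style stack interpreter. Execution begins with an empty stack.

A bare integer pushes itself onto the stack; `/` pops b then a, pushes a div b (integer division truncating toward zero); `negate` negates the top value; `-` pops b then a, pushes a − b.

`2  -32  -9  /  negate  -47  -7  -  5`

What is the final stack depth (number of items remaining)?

2       2
-32     2 -32
-9      2 -32 -9
/       2 3
negate  2 -3
-47     2 -3 -47
-7      2 -3 -47 -7
-       2 -3 -40
5       2 -3 -40 5

4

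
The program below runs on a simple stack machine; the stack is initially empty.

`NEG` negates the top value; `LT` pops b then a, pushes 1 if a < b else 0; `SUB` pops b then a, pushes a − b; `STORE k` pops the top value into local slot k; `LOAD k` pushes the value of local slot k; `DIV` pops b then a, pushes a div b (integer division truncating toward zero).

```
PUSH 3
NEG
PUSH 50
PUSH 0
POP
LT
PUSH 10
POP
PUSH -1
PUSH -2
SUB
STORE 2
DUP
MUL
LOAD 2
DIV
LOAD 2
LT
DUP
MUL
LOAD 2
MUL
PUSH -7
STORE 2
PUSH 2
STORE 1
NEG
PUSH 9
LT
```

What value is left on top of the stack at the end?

1

PUSH 3  -> 3
NEG     -> -3
PUSH 50 -> -3 50
PUSH 0  -> -3 50 0
POP     -> -3 50
LT      -> 1
PUSH 10 -> 1 10
POP     -> 1
PUSH -1 -> 1 -1
PUSH -2 -> 1 -1 -2
SUB     -> 1 1
STORE 2 -> 1
DUP     -> 1 1
MUL     -> 1
LOAD 2  -> 1 1
DIV     -> 1
LOAD 2  -> 1 1
LT      -> 0
DUP     -> 0 0
MUL     -> 0
LOAD 2  -> 0 1
MUL     -> 0
PUSH -7 -> 0 -7
STORE 2 -> 0
PUSH 2  -> 0 2
STORE 1 -> 0
NEG     -> 0
PUSH 9  -> 0 9
LT      -> 1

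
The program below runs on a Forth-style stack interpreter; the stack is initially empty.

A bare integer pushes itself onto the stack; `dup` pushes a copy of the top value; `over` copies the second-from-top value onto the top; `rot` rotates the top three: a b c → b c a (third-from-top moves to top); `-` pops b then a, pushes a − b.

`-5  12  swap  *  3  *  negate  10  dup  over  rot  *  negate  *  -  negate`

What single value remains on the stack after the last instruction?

-5     : -5
12     : -5 12
swap   : 12 -5
*      : -60
3      : -60 3
*      : -180
negate : 180
10     : 180 10
dup    : 180 10 10
over   : 180 10 10 10
rot    : 180 10 10 10
*      : 180 10 100
negate : 180 10 -100
*      : 180 -1000
-      : 1180
negate : -1180

-1180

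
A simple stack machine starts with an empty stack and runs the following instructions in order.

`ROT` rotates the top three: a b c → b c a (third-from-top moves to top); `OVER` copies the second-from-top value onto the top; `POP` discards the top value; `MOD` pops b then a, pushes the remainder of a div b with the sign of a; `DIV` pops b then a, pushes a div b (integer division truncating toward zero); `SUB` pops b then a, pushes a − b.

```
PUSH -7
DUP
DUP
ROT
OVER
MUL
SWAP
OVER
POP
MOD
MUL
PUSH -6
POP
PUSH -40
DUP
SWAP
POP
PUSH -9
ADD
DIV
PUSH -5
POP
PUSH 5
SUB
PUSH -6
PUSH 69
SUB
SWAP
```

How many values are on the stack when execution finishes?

2

PUSH -7  : -7
DUP      : -7 -7
DUP      : -7 -7 -7
ROT      : -7 -7 -7
OVER     : -7 -7 -7 -7
MUL      : -7 -7 49
SWAP     : -7 49 -7
OVER     : -7 49 -7 49
POP      : -7 49 -7
MOD      : -7 0
MUL      : 0
PUSH -6  : 0 -6
POP      : 0
PUSH -40 : 0 -40
DUP      : 0 -40 -40
SWAP     : 0 -40 -40
POP      : 0 -40
PUSH -9  : 0 -40 -9
ADD      : 0 -49
DIV      : 0
PUSH -5  : 0 -5
POP      : 0
PUSH 5   : 0 5
SUB      : -5
PUSH -6  : -5 -6
PUSH 69  : -5 -6 69
SUB      : -5 -75
SWAP     : -75 -5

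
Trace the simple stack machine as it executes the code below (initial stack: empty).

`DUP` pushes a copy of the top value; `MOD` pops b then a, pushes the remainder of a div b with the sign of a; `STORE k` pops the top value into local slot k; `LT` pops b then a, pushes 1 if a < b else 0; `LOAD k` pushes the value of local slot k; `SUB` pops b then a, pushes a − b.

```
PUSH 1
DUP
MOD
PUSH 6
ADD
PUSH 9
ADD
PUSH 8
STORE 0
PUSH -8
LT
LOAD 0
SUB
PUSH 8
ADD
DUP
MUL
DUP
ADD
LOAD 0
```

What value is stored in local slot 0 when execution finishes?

8

PUSH 1  : 1
DUP     : 1 1
MOD     : 0
PUSH 6  : 0 6
ADD     : 6
PUSH 9  : 6 9
ADD     : 15
PUSH 8  : 15 8
STORE 0 : 15
PUSH -8 : 15 -8
LT      : 0
LOAD 0  : 0 8
SUB     : -8
PUSH 8  : -8 8
ADD     : 0
DUP     : 0 0
MUL     : 0
DUP     : 0 0
ADD     : 0
LOAD 0  : 0 8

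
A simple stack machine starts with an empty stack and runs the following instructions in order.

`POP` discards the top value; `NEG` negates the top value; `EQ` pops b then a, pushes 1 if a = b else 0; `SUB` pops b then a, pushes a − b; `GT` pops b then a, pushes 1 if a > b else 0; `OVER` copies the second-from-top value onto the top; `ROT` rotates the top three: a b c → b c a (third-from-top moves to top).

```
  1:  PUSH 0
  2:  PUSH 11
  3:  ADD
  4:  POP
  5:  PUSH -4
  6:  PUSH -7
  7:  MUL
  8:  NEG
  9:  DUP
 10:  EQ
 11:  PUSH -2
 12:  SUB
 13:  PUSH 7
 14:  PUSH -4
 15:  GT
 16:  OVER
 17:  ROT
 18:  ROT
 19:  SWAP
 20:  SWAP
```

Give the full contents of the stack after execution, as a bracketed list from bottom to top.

[3, 3, 1]

PUSH 0   0
PUSH 11  0 11
ADD      11
POP      (empty)
PUSH -4  -4
PUSH -7  -4 -7
MUL      28
NEG      -28
DUP      -28 -28
EQ       1
PUSH -2  1 -2
SUB      3
PUSH 7   3 7
PUSH -4  3 7 -4
GT       3 1
OVER     3 1 3
ROT      1 3 3
ROT      3 3 1
SWAP     3 1 3
SWAP     3 3 1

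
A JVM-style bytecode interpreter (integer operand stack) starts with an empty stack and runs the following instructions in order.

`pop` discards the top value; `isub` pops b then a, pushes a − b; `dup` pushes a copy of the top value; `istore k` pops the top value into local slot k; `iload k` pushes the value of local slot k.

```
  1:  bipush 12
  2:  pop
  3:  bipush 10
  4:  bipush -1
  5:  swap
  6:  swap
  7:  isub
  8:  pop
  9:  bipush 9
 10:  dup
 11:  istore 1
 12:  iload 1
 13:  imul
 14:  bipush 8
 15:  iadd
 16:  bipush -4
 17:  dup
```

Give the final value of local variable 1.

bipush 12 → [12]
pop       → []
bipush 10 → [10]
bipush -1 → [10, -1]
swap      → [-1, 10]
swap      → [10, -1]
isub      → [11]
pop       → []
bipush 9  → [9]
dup       → [9, 9]
istore 1  → [9]
iload 1   → [9, 9]
imul      → [81]
bipush 8  → [81, 8]
iadd      → [89]
bipush -4 → [89, -4]
dup       → [89, -4, -4]

9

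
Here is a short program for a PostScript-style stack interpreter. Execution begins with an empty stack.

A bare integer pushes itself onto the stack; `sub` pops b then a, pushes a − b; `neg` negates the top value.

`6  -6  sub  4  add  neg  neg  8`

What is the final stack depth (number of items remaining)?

6   → [6]
-6  → [6, -6]
sub → [12]
4   → [12, 4]
add → [16]
neg → [-16]
neg → [16]
8   → [16, 8]

2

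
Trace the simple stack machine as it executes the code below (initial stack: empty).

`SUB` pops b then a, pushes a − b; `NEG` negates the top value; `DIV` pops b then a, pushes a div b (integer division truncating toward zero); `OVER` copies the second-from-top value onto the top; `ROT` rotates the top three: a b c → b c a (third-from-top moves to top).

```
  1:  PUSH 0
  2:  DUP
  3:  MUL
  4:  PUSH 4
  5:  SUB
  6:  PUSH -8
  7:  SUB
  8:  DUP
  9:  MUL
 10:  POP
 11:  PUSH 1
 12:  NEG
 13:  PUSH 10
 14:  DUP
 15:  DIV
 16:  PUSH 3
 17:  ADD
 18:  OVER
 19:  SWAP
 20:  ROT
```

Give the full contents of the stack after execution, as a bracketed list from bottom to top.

[-1, 4, -1]

PUSH 0   [0]
DUP      [0, 0]
MUL      [0]
PUSH 4   [0, 4]
SUB      [-4]
PUSH -8  [-4, -8]
SUB      [4]
DUP      [4, 4]
MUL      [16]
POP      []
PUSH 1   [1]
NEG      [-1]
PUSH 10  [-1, 10]
DUP      [-1, 10, 10]
DIV      [-1, 1]
PUSH 3   [-1, 1, 3]
ADD      [-1, 4]
OVER     [-1, 4, -1]
SWAP     [-1, -1, 4]
ROT      [-1, 4, -1]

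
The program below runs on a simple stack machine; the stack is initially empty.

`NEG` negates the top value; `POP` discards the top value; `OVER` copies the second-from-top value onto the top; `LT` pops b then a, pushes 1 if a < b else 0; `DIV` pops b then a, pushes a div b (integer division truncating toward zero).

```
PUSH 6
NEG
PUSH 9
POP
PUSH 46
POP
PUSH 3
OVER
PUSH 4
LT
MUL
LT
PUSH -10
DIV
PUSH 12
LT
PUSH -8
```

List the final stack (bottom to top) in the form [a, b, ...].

[1, -8]

PUSH 6    6
NEG       -6
PUSH 9    -6 9
POP       -6
PUSH 46   -6 46
POP       -6
PUSH 3    -6 3
OVER      -6 3 -6
PUSH 4    -6 3 -6 4
LT        -6 3 1
MUL       -6 3
LT        1
PUSH -10  1 -10
DIV       0
PUSH 12   0 12
LT        1
PUSH -8   1 -8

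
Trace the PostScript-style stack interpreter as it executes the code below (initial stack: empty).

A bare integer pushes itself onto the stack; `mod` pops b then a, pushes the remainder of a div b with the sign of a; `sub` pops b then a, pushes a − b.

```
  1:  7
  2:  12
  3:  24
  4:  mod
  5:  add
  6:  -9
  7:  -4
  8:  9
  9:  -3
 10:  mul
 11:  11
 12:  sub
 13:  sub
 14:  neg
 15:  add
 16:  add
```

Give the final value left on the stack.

-24

7   → 7
12  → 7 12
24  → 7 12 24
mod → 7 12
add → 19
-9  → 19 -9
-4  → 19 -9 -4
9   → 19 -9 -4 9
-3  → 19 -9 -4 9 -3
mul → 19 -9 -4 -27
11  → 19 -9 -4 -27 11
sub → 19 -9 -4 -38
sub → 19 -9 34
neg → 19 -9 -34
add → 19 -43
add → -24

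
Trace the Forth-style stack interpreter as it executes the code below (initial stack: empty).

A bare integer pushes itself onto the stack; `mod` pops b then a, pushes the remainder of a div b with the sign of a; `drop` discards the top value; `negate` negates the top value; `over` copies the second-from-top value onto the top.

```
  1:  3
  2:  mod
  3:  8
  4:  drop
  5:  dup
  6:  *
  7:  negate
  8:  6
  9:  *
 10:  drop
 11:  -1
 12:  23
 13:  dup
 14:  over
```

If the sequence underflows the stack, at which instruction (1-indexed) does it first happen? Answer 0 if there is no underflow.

3  [3]
mod  — needs 2 operands, stack has 1 → underflow

2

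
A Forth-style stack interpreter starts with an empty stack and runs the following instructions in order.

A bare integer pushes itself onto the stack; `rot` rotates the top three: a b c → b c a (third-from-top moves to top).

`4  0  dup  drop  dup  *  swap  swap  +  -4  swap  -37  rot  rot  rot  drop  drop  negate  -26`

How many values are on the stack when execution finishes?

2

4      -> 4
0      -> 4 0
dup    -> 4 0 0
drop   -> 4 0
dup    -> 4 0 0
*      -> 4 0
swap   -> 0 4
swap   -> 4 0
+      -> 4
-4     -> 4 -4
swap   -> -4 4
-37    -> -4 4 -37
rot    -> 4 -37 -4
rot    -> -37 -4 4
rot    -> -4 4 -37
drop   -> -4 4
drop   -> -4
negate -> 4
-26    -> 4 -26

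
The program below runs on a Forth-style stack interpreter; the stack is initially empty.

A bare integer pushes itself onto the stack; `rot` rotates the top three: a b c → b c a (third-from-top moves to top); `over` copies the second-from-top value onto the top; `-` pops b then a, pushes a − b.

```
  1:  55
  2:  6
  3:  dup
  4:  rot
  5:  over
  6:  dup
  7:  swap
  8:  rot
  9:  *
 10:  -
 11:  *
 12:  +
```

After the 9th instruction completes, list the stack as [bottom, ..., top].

55    [55]
6     [55, 6]
dup   [55, 6, 6]
rot   [6, 6, 55]
over  [6, 6, 55, 6]
dup   [6, 6, 55, 6, 6]
swap  [6, 6, 55, 6, 6]
rot   [6, 6, 6, 6, 55]
*     [6, 6, 6, 330]

[6, 6, 6, 330]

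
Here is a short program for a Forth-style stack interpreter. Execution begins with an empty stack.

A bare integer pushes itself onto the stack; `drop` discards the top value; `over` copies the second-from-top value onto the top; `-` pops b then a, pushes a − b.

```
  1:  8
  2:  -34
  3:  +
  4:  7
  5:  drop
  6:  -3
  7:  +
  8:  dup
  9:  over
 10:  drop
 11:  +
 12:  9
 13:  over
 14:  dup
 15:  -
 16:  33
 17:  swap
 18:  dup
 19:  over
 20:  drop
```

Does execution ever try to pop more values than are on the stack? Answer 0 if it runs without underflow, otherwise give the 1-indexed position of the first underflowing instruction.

0

8    -> 8
-34  -> 8 -34
+    -> -26
7    -> -26 7
drop -> -26
-3   -> -26 -3
+    -> -29
dup  -> -29 -29
over -> -29 -29 -29
drop -> -29 -29
+    -> -58
9    -> -58 9
over -> -58 9 -58
dup  -> -58 9 -58 -58
-    -> -58 9 0
33   -> -58 9 0 33
swap -> -58 9 33 0
dup  -> -58 9 33 0 0
over -> -58 9 33 0 0 0
drop -> -58 9 33 0 0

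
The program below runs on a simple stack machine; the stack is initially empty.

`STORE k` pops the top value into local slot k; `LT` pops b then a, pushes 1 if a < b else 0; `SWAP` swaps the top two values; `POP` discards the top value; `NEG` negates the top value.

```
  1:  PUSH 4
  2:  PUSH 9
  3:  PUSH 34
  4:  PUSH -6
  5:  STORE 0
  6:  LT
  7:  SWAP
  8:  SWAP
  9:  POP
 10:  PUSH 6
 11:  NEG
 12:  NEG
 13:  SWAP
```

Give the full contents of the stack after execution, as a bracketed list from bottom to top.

[6, 4]

PUSH 4  -> [4]
PUSH 9  -> [4, 9]
PUSH 34 -> [4, 9, 34]
PUSH -6 -> [4, 9, 34, -6]
STORE 0 -> [4, 9, 34]
LT      -> [4, 1]
SWAP    -> [1, 4]
SWAP    -> [4, 1]
POP     -> [4]
PUSH 6  -> [4, 6]
NEG     -> [4, -6]
NEG     -> [4, 6]
SWAP    -> [6, 4]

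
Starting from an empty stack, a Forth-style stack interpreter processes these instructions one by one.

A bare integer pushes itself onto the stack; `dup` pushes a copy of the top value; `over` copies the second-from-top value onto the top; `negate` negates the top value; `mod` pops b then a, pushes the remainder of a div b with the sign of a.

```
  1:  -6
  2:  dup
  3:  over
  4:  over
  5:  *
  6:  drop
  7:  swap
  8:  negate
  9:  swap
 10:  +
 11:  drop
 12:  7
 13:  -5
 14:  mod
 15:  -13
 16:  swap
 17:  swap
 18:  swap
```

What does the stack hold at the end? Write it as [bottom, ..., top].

-6     : [-6]
dup    : [-6, -6]
over   : [-6, -6, -6]
over   : [-6, -6, -6, -6]
*      : [-6, -6, 36]
drop   : [-6, -6]
swap   : [-6, -6]
negate : [-6, 6]
swap   : [6, -6]
+      : [0]
drop   : []
7      : [7]
-5     : [7, -5]
mod    : [2]
-13    : [2, -13]
swap   : [-13, 2]
swap   : [2, -13]
swap   : [-13, 2]

[-13, 2]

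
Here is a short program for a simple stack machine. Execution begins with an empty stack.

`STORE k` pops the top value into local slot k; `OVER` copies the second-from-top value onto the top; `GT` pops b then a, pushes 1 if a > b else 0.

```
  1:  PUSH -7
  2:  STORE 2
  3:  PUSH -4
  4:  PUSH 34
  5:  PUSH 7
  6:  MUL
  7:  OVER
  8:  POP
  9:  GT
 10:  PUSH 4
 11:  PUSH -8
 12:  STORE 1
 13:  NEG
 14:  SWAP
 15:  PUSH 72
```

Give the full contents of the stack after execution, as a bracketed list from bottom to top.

[-4, 0, 72]

PUSH -7 -> -7
STORE 2 -> (empty)
PUSH -4 -> -4
PUSH 34 -> -4 34
PUSH 7  -> -4 34 7
MUL     -> -4 238
OVER    -> -4 238 -4
POP     -> -4 238
GT      -> 0
PUSH 4  -> 0 4
PUSH -8 -> 0 4 -8
STORE 1 -> 0 4
NEG     -> 0 -4
SWAP    -> -4 0
PUSH 72 -> -4 0 72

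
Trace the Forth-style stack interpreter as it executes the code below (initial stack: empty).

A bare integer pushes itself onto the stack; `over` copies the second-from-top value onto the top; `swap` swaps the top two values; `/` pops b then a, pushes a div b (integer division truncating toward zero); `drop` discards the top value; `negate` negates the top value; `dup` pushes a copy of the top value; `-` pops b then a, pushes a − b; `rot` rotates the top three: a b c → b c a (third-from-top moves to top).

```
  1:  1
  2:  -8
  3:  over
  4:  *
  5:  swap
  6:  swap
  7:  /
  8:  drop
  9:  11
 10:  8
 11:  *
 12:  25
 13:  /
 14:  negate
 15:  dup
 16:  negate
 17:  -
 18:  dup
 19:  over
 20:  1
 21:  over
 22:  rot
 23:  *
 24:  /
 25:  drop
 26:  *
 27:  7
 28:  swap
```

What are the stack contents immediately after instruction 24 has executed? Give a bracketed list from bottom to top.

1       1
-8      1 -8
over    1 -8 1
*       1 -8
swap    -8 1
swap    1 -8
/       0
drop    (empty)
11      11
8       11 8
*       88
25      88 25
/       3
negate  -3
dup     -3 -3
negate  -3 3
-       -6
dup     -6 -6
over    -6 -6 -6
1       -6 -6 -6 1
over    -6 -6 -6 1 -6
rot     -6 -6 1 -6 -6
*       -6 -6 1 36
/       -6 -6 0

[-6, -6, 0]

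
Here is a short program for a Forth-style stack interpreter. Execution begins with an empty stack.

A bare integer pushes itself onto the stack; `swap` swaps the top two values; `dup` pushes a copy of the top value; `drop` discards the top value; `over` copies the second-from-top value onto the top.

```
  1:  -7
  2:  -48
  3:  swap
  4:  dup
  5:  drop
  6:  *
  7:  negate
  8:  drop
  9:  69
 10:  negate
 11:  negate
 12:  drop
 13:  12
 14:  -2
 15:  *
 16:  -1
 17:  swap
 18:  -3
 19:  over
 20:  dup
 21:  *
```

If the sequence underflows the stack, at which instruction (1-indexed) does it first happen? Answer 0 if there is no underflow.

-7     → [-7]
-48    → [-7, -48]
swap   → [-48, -7]
dup    → [-48, -7, -7]
drop   → [-48, -7]
*      → [336]
negate → [-336]
drop   → []
69     → [69]
negate → [-69]
negate → [69]
drop   → []
12     → [12]
-2     → [12, -2]
*      → [-24]
-1     → [-24, -1]
swap   → [-1, -24]
-3     → [-1, -24, -3]
over   → [-1, -24, -3, -24]
dup    → [-1, -24, -3, -24, -24]
*      → [-1, -24, -3, 576]

0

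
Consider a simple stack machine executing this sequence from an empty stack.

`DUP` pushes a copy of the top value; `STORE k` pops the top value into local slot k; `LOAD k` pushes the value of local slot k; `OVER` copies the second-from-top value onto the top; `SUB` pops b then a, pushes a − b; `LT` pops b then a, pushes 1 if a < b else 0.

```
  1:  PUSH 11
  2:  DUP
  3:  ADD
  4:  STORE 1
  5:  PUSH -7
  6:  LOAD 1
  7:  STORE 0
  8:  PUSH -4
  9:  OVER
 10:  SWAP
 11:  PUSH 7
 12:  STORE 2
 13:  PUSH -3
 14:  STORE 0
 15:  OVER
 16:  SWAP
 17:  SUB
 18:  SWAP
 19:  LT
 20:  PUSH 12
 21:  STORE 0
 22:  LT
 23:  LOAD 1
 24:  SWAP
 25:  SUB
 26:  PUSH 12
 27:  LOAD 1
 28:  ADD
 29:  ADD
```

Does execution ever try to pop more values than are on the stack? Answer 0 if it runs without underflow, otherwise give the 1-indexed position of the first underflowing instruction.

0

PUSH 11 : 11
DUP     : 11 11
ADD     : 22
STORE 1 : (empty)
PUSH -7 : -7
LOAD 1  : -7 22
STORE 0 : -7
PUSH -4 : -7 -4
OVER    : -7 -4 -7
SWAP    : -7 -7 -4
PUSH 7  : -7 -7 -4 7
STORE 2 : -7 -7 -4
PUSH -3 : -7 -7 -4 -3
STORE 0 : -7 -7 -4
OVER    : -7 -7 -4 -7
SWAP    : -7 -7 -7 -4
SUB     : -7 -7 -3
SWAP    : -7 -3 -7
LT      : -7 0
PUSH 12 : -7 0 12
STORE 0 : -7 0
LT      : 1
LOAD 1  : 1 22
SWAP    : 22 1
SUB     : 21
PUSH 12 : 21 12
LOAD 1  : 21 12 22
ADD     : 21 34
ADD     : 55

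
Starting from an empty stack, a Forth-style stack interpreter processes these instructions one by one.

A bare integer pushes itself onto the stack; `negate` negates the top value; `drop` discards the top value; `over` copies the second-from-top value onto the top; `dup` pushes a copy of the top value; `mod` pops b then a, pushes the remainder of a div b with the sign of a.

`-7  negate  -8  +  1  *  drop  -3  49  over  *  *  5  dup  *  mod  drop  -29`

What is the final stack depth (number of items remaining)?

1

-7     -> [-7]
negate -> [7]
-8     -> [7, -8]
+      -> [-1]
1      -> [-1, 1]
*      -> [-1]
drop   -> []
-3     -> [-3]
49     -> [-3, 49]
over   -> [-3, 49, -3]
*      -> [-3, -147]
*      -> [441]
5      -> [441, 5]
dup    -> [441, 5, 5]
*      -> [441, 25]
mod    -> [16]
drop   -> []
-29    -> [-29]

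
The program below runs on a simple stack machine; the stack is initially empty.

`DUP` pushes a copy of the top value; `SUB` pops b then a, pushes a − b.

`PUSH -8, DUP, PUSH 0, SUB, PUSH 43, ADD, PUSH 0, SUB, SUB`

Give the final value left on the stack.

PUSH -8 -> -8
DUP     -> -8 -8
PUSH 0  -> -8 -8 0
SUB     -> -8 -8
PUSH 43 -> -8 -8 43
ADD     -> -8 35
PUSH 0  -> -8 35 0
SUB     -> -8 35
SUB     -> -43

-43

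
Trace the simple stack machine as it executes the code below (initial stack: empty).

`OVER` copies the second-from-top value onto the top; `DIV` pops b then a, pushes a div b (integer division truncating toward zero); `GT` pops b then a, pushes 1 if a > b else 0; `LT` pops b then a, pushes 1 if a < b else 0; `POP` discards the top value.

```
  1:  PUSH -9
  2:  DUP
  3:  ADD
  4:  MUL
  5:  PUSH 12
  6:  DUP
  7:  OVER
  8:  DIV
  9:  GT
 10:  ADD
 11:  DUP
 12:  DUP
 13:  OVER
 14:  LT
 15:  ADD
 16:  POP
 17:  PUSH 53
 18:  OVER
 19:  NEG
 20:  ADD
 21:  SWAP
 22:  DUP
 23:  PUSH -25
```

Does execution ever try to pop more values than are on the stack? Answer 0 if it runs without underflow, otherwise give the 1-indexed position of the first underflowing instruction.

PUSH -9  [-9]
DUP      [-9, -9]
ADD      [-18]
MUL  — needs 2 operands, stack has 1 → underflow

4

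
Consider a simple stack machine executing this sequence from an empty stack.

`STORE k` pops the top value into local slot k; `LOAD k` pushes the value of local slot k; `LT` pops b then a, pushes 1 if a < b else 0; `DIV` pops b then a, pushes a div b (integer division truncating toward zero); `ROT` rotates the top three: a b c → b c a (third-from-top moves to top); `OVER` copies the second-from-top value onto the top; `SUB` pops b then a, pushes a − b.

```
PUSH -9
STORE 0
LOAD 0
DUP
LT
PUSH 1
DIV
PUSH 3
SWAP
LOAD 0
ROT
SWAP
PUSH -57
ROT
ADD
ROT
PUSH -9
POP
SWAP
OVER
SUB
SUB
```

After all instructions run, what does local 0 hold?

-9

PUSH -9  → [-9]
STORE 0  → []
LOAD 0   → [-9]
DUP      → [-9, -9]
LT       → [0]
PUSH 1   → [0, 1]
DIV      → [0]
PUSH 3   → [0, 3]
SWAP     → [3, 0]
LOAD 0   → [3, 0, -9]
ROT      → [0, -9, 3]
SWAP     → [0, 3, -9]
PUSH -57 → [0, 3, -9, -57]
ROT      → [0, -9, -57, 3]
ADD      → [0, -9, -54]
ROT      → [-9, -54, 0]
PUSH -9  → [-9, -54, 0, -9]
POP      → [-9, -54, 0]
SWAP     → [-9, 0, -54]
OVER     → [-9, 0, -54, 0]
SUB      → [-9, 0, -54]
SUB      → [-9, 54]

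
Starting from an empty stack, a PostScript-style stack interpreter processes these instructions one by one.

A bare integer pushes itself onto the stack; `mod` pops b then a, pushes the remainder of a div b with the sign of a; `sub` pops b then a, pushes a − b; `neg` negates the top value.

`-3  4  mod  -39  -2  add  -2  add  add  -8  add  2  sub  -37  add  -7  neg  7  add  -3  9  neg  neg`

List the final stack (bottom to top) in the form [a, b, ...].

-3  : -3
4   : -3 4
mod : -3
-39 : -3 -39
-2  : -3 -39 -2
add : -3 -41
-2  : -3 -41 -2
add : -3 -43
add : -46
-8  : -46 -8
add : -54
2   : -54 2
sub : -56
-37 : -56 -37
add : -93
-7  : -93 -7
neg : -93 7
7   : -93 7 7
add : -93 14
-3  : -93 14 -3
9   : -93 14 -3 9
neg : -93 14 -3 -9
neg : -93 14 -3 9

[-93, 14, -3, 9]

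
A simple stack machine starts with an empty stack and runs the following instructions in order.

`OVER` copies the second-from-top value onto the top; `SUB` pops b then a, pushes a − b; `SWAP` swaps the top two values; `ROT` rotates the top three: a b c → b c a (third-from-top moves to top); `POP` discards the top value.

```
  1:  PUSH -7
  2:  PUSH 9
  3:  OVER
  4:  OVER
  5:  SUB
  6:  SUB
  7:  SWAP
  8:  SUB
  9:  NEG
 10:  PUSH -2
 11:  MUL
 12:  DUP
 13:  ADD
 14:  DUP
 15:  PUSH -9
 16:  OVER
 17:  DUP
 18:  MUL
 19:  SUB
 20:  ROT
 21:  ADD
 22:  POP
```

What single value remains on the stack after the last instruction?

128

PUSH -7 -> [-7]
PUSH 9  -> [-7, 9]
OVER    -> [-7, 9, -7]
OVER    -> [-7, 9, -7, 9]
SUB     -> [-7, 9, -16]
SUB     -> [-7, 25]
SWAP    -> [25, -7]
SUB     -> [32]
NEG     -> [-32]
PUSH -2 -> [-32, -2]
MUL     -> [64]
DUP     -> [64, 64]
ADD     -> [128]
DUP     -> [128, 128]
PUSH -9 -> [128, 128, -9]
OVER    -> [128, 128, -9, 128]
DUP     -> [128, 128, -9, 128, 128]
MUL     -> [128, 128, -9, 16384]
SUB     -> [128, 128, -16393]
ROT     -> [128, -16393, 128]
ADD     -> [128, -16265]
POP     -> [128]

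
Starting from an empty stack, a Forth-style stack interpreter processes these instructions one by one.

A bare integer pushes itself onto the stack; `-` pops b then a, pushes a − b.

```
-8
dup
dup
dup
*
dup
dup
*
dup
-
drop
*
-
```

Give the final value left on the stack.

504

-8   : -8
dup  : -8 -8
dup  : -8 -8 -8
dup  : -8 -8 -8 -8
*    : -8 -8 64
dup  : -8 -8 64 64
dup  : -8 -8 64 64 64
*    : -8 -8 64 4096
dup  : -8 -8 64 4096 4096
-    : -8 -8 64 0
drop : -8 -8 64
*    : -8 -512
-    : 504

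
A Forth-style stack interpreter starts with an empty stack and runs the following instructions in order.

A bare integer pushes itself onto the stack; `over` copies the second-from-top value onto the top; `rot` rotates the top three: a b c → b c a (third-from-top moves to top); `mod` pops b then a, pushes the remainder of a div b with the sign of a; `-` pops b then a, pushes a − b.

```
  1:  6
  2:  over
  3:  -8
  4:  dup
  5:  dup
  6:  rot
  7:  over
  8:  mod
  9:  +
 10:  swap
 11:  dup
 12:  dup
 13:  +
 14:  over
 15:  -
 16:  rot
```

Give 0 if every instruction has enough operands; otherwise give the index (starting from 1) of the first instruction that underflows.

6 : [6]
over  — needs 2 operands, stack has 1 → underflow

2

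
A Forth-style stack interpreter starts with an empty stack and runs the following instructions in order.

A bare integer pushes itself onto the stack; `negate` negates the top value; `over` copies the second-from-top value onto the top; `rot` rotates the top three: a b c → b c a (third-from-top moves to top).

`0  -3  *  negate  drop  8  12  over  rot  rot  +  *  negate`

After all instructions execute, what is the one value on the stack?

0      : [0]
-3     : [0, -3]
*      : [0]
negate : [0]
drop   : []
8      : [8]
12     : [8, 12]
over   : [8, 12, 8]
rot    : [12, 8, 8]
rot    : [8, 8, 12]
+      : [8, 20]
*      : [160]
negate : [-160]

-160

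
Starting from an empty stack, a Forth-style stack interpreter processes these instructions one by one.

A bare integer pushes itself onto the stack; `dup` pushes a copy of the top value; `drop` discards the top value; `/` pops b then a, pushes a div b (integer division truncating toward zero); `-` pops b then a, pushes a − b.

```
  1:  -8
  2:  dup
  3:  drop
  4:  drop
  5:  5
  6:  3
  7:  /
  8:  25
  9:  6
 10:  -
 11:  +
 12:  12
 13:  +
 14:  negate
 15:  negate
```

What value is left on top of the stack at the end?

-8     : [-8]
dup    : [-8, -8]
drop   : [-8]
drop   : []
5      : [5]
3      : [5, 3]
/      : [1]
25     : [1, 25]
6      : [1, 25, 6]
-      : [1, 19]
+      : [20]
12     : [20, 12]
+      : [32]
negate : [-32]
negate : [32]

32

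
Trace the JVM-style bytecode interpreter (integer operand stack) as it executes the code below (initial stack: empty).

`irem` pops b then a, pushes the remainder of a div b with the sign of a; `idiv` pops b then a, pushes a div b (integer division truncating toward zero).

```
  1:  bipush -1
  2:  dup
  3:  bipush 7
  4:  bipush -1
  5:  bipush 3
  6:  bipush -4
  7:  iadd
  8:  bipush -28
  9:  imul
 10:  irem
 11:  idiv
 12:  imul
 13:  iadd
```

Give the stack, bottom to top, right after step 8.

[-1, -1, 7, -1, -1, -28]

bipush -1  -> [-1]
dup        -> [-1, -1]
bipush 7   -> [-1, -1, 7]
bipush -1  -> [-1, -1, 7, -1]
bipush 3   -> [-1, -1, 7, -1, 3]
bipush -4  -> [-1, -1, 7, -1, 3, -4]
iadd       -> [-1, -1, 7, -1, -1]
bipush -28 -> [-1, -1, 7, -1, -1, -28]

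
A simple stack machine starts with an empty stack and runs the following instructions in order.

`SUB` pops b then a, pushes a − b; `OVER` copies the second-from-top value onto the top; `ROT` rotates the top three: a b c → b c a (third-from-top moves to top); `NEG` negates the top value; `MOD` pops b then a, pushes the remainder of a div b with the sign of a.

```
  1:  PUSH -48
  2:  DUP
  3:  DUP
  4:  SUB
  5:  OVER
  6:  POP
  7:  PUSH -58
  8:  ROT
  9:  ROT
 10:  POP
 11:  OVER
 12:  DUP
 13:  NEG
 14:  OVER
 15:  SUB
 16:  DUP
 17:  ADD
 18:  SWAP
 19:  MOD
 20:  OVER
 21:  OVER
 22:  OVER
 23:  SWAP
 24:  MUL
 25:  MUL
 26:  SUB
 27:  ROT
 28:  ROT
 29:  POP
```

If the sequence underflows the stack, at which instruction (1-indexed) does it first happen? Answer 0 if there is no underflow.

0

PUSH -48  [-48]
DUP       [-48, -48]
DUP       [-48, -48, -48]
SUB       [-48, 0]
OVER      [-48, 0, -48]
POP       [-48, 0]
PUSH -58  [-48, 0, -58]
ROT       [0, -58, -48]
ROT       [-58, -48, 0]
POP       [-58, -48]
OVER      [-58, -48, -58]
DUP       [-58, -48, -58, -58]
NEG       [-58, -48, -58, 58]
OVER      [-58, -48, -58, 58, -58]
SUB       [-58, -48, -58, 116]
DUP       [-58, -48, -58, 116, 116]
ADD       [-58, -48, -58, 232]
SWAP      [-58, -48, 232, -58]
MOD       [-58, -48, 0]
OVER      [-58, -48, 0, -48]
OVER      [-58, -48, 0, -48, 0]
OVER      [-58, -48, 0, -48, 0, -48]
SWAP      [-58, -48, 0, -48, -48, 0]
MUL       [-58, -48, 0, -48, 0]
MUL       [-58, -48, 0, 0]
SUB       [-58, -48, 0]
ROT       [-48, 0, -58]
ROT       [0, -58, -48]
POP       [0, -58]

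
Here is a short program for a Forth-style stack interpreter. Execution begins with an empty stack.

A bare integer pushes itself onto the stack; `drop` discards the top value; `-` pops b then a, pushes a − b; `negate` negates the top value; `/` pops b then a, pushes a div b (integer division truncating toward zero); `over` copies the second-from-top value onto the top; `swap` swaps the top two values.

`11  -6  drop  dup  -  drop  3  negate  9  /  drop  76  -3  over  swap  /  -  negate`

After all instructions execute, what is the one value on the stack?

-101

11     : 11
-6     : 11 -6
drop   : 11
dup    : 11 11
-      : 0
drop   : (empty)
3      : 3
negate : -3
9      : -3 9
/      : 0
drop   : (empty)
76     : 76
-3     : 76 -3
over   : 76 -3 76
swap   : 76 76 -3
/      : 76 -25
-      : 101
negate : -101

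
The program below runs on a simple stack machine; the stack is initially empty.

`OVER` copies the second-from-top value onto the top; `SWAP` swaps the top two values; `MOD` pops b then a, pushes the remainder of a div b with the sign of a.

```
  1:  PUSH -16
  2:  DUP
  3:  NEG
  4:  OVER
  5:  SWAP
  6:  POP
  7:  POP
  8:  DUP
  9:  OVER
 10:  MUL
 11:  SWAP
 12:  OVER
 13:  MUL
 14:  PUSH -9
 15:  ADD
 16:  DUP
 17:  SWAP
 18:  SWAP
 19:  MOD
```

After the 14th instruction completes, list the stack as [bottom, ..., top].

PUSH -16  [-16]
DUP       [-16, -16]
NEG       [-16, 16]
OVER      [-16, 16, -16]
SWAP      [-16, -16, 16]
POP       [-16, -16]
POP       [-16]
DUP       [-16, -16]
OVER      [-16, -16, -16]
MUL       [-16, 256]
SWAP      [256, -16]
OVER      [256, -16, 256]
MUL       [256, -4096]
PUSH -9   [256, -4096, -9]

[256, -4096, -9]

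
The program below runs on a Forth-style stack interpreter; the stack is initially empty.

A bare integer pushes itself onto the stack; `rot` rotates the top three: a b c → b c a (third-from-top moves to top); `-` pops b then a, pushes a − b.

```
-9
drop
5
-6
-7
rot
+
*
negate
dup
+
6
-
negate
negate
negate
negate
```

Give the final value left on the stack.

-9     : -9
drop   : (empty)
5      : 5
-6     : 5 -6
-7     : 5 -6 -7
rot    : -6 -7 5
+      : -6 -2
*      : 12
negate : -12
dup    : -12 -12
+      : -24
6      : -24 6
-      : -30
negate : 30
negate : -30
negate : 30
negate : -30

-30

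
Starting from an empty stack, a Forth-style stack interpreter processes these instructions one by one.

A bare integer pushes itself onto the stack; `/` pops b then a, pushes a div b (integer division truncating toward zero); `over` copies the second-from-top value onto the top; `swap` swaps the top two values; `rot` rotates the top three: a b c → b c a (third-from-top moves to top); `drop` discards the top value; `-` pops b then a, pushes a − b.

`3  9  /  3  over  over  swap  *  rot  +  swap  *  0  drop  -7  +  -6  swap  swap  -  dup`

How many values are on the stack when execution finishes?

2

3    : [3]
9    : [3, 9]
/    : [0]
3    : [0, 3]
over : [0, 3, 0]
over : [0, 3, 0, 3]
swap : [0, 3, 3, 0]
*    : [0, 3, 0]
rot  : [3, 0, 0]
+    : [3, 0]
swap : [0, 3]
*    : [0]
0    : [0, 0]
drop : [0]
-7   : [0, -7]
+    : [-7]
-6   : [-7, -6]
swap : [-6, -7]
swap : [-7, -6]
-    : [-1]
dup  : [-1, -1]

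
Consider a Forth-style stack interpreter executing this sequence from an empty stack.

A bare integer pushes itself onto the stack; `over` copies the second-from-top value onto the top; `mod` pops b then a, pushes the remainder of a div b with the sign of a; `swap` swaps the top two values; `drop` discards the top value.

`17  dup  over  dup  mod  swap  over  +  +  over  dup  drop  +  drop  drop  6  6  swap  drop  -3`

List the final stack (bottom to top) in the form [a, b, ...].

[6, -3]

17   → 17
dup  → 17 17
over → 17 17 17
dup  → 17 17 17 17
mod  → 17 17 0
swap → 17 0 17
over → 17 0 17 0
+    → 17 0 17
+    → 17 17
over → 17 17 17
dup  → 17 17 17 17
drop → 17 17 17
+    → 17 34
drop → 17
drop → (empty)
6    → 6
6    → 6 6
swap → 6 6
drop → 6
-3   → 6 -3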